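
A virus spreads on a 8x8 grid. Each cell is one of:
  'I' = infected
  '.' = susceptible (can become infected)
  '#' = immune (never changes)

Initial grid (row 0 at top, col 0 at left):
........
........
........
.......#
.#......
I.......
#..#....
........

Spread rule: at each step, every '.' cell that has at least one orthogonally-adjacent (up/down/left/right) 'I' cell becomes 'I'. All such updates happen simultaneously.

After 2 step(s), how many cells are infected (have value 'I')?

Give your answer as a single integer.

Step 0 (initial): 1 infected
Step 1: +2 new -> 3 infected
Step 2: +3 new -> 6 infected

Answer: 6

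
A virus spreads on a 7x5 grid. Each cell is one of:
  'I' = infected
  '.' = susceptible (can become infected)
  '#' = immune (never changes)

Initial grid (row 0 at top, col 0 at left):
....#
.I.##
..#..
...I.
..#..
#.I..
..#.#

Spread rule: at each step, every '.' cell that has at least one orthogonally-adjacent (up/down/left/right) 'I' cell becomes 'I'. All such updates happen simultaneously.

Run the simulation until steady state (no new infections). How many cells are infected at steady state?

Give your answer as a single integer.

Answer: 27

Derivation:
Step 0 (initial): 3 infected
Step 1: +10 new -> 13 infected
Step 2: +10 new -> 23 infected
Step 3: +4 new -> 27 infected
Step 4: +0 new -> 27 infected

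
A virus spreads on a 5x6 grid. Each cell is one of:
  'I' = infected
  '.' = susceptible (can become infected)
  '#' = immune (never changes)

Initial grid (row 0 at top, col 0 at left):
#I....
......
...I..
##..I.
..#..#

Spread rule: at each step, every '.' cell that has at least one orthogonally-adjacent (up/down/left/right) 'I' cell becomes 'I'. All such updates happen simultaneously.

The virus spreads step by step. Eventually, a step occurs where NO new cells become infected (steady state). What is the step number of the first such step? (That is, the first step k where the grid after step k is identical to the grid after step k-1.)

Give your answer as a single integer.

Step 0 (initial): 3 infected
Step 1: +8 new -> 11 infected
Step 2: +8 new -> 19 infected
Step 3: +3 new -> 22 infected
Step 4: +1 new -> 23 infected
Step 5: +0 new -> 23 infected

Answer: 5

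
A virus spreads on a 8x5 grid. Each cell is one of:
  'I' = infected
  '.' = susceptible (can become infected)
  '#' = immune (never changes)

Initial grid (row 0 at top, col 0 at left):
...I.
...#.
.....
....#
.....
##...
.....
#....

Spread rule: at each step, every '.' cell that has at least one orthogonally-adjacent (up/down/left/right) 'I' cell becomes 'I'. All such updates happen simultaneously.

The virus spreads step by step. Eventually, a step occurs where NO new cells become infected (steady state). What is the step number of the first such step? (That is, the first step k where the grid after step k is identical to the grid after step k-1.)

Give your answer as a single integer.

Answer: 11

Derivation:
Step 0 (initial): 1 infected
Step 1: +2 new -> 3 infected
Step 2: +3 new -> 6 infected
Step 3: +4 new -> 10 infected
Step 4: +4 new -> 14 infected
Step 5: +4 new -> 18 infected
Step 6: +4 new -> 22 infected
Step 7: +4 new -> 26 infected
Step 8: +4 new -> 30 infected
Step 9: +4 new -> 34 infected
Step 10: +1 new -> 35 infected
Step 11: +0 new -> 35 infected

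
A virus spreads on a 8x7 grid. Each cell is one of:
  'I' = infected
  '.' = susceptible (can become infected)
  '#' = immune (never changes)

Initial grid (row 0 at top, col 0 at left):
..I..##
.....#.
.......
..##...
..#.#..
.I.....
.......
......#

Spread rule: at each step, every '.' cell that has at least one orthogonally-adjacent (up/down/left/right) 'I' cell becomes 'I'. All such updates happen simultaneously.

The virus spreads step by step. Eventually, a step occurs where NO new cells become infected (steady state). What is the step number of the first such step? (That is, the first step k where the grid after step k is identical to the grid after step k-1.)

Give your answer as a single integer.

Step 0 (initial): 2 infected
Step 1: +7 new -> 9 infected
Step 2: +11 new -> 20 infected
Step 3: +10 new -> 30 infected
Step 4: +5 new -> 35 infected
Step 5: +6 new -> 41 infected
Step 6: +5 new -> 46 infected
Step 7: +2 new -> 48 infected
Step 8: +0 new -> 48 infected

Answer: 8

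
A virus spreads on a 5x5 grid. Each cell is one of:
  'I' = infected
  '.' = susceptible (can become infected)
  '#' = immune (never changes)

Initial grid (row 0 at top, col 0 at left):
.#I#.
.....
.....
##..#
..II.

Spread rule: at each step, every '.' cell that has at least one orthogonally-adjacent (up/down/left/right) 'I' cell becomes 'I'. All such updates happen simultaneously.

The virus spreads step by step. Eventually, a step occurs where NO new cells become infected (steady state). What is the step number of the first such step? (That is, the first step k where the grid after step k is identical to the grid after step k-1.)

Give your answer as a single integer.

Answer: 5

Derivation:
Step 0 (initial): 3 infected
Step 1: +5 new -> 8 infected
Step 2: +5 new -> 13 infected
Step 3: +4 new -> 17 infected
Step 4: +3 new -> 20 infected
Step 5: +0 new -> 20 infected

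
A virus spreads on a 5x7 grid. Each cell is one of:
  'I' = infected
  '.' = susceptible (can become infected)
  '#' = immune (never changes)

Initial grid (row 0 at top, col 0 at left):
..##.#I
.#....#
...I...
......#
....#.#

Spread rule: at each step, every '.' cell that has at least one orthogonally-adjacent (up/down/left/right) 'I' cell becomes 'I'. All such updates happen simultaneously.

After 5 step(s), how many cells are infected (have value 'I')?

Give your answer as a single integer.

Answer: 26

Derivation:
Step 0 (initial): 2 infected
Step 1: +4 new -> 6 infected
Step 2: +7 new -> 13 infected
Step 3: +7 new -> 20 infected
Step 4: +4 new -> 24 infected
Step 5: +2 new -> 26 infected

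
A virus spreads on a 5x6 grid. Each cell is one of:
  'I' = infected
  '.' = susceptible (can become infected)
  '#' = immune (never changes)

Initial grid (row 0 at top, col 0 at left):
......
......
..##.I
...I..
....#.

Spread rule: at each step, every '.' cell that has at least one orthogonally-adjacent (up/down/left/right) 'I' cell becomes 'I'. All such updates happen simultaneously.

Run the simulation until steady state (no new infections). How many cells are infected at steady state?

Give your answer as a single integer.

Step 0 (initial): 2 infected
Step 1: +6 new -> 8 infected
Step 2: +5 new -> 13 infected
Step 3: +5 new -> 18 infected
Step 4: +5 new -> 23 infected
Step 5: +3 new -> 26 infected
Step 6: +1 new -> 27 infected
Step 7: +0 new -> 27 infected

Answer: 27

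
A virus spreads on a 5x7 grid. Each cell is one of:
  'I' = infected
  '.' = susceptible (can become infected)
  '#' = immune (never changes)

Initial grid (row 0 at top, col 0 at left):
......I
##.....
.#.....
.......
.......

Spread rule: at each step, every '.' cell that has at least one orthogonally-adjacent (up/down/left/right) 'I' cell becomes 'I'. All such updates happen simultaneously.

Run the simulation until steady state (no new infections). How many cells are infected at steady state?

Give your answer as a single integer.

Answer: 32

Derivation:
Step 0 (initial): 1 infected
Step 1: +2 new -> 3 infected
Step 2: +3 new -> 6 infected
Step 3: +4 new -> 10 infected
Step 4: +5 new -> 15 infected
Step 5: +5 new -> 20 infected
Step 6: +4 new -> 24 infected
Step 7: +2 new -> 26 infected
Step 8: +2 new -> 28 infected
Step 9: +2 new -> 30 infected
Step 10: +2 new -> 32 infected
Step 11: +0 new -> 32 infected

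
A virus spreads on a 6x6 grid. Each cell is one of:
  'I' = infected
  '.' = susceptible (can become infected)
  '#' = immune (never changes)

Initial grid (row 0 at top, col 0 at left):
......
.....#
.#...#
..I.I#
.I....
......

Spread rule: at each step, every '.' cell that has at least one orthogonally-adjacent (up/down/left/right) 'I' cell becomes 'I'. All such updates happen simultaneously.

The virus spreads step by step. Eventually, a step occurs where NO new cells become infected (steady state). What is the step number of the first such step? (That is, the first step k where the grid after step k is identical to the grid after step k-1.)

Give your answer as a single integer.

Answer: 6

Derivation:
Step 0 (initial): 3 infected
Step 1: +8 new -> 11 infected
Step 2: +9 new -> 20 infected
Step 3: +7 new -> 27 infected
Step 4: +4 new -> 31 infected
Step 5: +1 new -> 32 infected
Step 6: +0 new -> 32 infected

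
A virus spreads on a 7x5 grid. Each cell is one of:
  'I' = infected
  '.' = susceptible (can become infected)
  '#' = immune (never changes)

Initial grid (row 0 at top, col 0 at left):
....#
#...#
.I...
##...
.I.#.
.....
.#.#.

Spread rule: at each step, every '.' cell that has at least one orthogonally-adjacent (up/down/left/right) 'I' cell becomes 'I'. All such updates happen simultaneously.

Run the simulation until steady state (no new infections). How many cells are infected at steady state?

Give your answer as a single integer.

Answer: 27

Derivation:
Step 0 (initial): 2 infected
Step 1: +6 new -> 8 infected
Step 2: +6 new -> 14 infected
Step 3: +8 new -> 22 infected
Step 4: +3 new -> 25 infected
Step 5: +2 new -> 27 infected
Step 6: +0 new -> 27 infected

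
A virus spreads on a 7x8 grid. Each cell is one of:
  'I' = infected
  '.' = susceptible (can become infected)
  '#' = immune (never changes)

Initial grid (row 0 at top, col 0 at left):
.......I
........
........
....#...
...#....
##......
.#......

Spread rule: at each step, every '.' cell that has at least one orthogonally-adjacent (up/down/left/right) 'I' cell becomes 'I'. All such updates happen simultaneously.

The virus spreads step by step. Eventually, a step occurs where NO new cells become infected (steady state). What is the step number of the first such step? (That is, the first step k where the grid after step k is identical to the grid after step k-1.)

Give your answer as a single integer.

Answer: 12

Derivation:
Step 0 (initial): 1 infected
Step 1: +2 new -> 3 infected
Step 2: +3 new -> 6 infected
Step 3: +4 new -> 10 infected
Step 4: +5 new -> 15 infected
Step 5: +6 new -> 21 infected
Step 6: +6 new -> 27 infected
Step 7: +7 new -> 34 infected
Step 8: +5 new -> 39 infected
Step 9: +5 new -> 44 infected
Step 10: +4 new -> 48 infected
Step 11: +2 new -> 50 infected
Step 12: +0 new -> 50 infected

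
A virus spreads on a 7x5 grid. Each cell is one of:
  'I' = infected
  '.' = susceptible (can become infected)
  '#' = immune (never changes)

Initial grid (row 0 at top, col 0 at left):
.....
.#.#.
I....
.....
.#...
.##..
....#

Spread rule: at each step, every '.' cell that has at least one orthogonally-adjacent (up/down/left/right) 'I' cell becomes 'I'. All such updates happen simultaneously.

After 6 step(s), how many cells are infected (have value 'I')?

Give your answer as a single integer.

Step 0 (initial): 1 infected
Step 1: +3 new -> 4 infected
Step 2: +4 new -> 8 infected
Step 3: +5 new -> 13 infected
Step 4: +5 new -> 18 infected
Step 5: +5 new -> 23 infected
Step 6: +4 new -> 27 infected

Answer: 27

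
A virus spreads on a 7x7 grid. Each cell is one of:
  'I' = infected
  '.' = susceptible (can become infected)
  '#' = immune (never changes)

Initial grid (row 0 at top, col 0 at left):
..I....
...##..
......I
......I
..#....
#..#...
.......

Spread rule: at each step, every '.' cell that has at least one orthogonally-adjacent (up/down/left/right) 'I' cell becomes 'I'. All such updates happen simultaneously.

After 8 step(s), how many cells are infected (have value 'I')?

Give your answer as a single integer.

Answer: 44

Derivation:
Step 0 (initial): 3 infected
Step 1: +7 new -> 10 infected
Step 2: +10 new -> 20 infected
Step 3: +9 new -> 29 infected
Step 4: +5 new -> 34 infected
Step 5: +3 new -> 37 infected
Step 6: +3 new -> 40 infected
Step 7: +3 new -> 43 infected
Step 8: +1 new -> 44 infected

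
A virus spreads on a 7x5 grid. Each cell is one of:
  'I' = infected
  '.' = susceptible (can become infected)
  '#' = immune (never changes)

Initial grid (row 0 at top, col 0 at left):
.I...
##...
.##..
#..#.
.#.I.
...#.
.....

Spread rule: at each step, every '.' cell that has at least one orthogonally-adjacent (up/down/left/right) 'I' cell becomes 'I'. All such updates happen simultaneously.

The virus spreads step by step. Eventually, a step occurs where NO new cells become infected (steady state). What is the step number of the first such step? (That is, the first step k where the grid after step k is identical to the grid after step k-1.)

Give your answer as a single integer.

Answer: 6

Derivation:
Step 0 (initial): 2 infected
Step 1: +4 new -> 6 infected
Step 2: +6 new -> 12 infected
Step 3: +7 new -> 19 infected
Step 4: +5 new -> 24 infected
Step 5: +2 new -> 26 infected
Step 6: +0 new -> 26 infected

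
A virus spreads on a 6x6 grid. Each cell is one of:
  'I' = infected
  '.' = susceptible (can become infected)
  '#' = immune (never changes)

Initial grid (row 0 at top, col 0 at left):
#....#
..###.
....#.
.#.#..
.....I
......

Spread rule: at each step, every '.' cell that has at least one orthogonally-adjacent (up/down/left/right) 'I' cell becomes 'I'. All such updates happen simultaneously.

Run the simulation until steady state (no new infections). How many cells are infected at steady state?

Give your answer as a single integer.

Answer: 28

Derivation:
Step 0 (initial): 1 infected
Step 1: +3 new -> 4 infected
Step 2: +4 new -> 8 infected
Step 3: +3 new -> 11 infected
Step 4: +3 new -> 14 infected
Step 5: +3 new -> 17 infected
Step 6: +4 new -> 21 infected
Step 7: +2 new -> 23 infected
Step 8: +2 new -> 25 infected
Step 9: +1 new -> 26 infected
Step 10: +1 new -> 27 infected
Step 11: +1 new -> 28 infected
Step 12: +0 new -> 28 infected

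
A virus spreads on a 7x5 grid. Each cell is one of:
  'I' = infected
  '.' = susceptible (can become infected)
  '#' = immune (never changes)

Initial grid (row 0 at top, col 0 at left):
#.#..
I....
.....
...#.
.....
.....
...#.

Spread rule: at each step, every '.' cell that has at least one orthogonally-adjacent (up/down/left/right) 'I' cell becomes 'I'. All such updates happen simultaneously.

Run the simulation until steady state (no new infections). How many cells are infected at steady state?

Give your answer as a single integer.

Step 0 (initial): 1 infected
Step 1: +2 new -> 3 infected
Step 2: +4 new -> 7 infected
Step 3: +4 new -> 11 infected
Step 4: +6 new -> 17 infected
Step 5: +5 new -> 22 infected
Step 6: +4 new -> 26 infected
Step 7: +3 new -> 29 infected
Step 8: +1 new -> 30 infected
Step 9: +1 new -> 31 infected
Step 10: +0 new -> 31 infected

Answer: 31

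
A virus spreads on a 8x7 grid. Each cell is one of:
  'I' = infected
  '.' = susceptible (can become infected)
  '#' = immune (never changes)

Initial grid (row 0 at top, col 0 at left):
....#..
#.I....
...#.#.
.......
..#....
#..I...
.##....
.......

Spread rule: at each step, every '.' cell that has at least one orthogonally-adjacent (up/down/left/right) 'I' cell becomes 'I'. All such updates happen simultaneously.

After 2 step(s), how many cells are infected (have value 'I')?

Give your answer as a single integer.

Answer: 21

Derivation:
Step 0 (initial): 2 infected
Step 1: +8 new -> 10 infected
Step 2: +11 new -> 21 infected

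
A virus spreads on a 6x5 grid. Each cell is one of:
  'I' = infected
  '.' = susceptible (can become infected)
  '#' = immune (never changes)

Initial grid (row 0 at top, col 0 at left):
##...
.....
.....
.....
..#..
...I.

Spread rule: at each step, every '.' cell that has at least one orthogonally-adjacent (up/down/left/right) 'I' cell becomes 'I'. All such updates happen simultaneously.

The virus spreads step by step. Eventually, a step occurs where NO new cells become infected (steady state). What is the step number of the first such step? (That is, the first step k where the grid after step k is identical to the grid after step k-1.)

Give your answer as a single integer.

Step 0 (initial): 1 infected
Step 1: +3 new -> 4 infected
Step 2: +3 new -> 7 infected
Step 3: +5 new -> 12 infected
Step 4: +5 new -> 17 infected
Step 5: +5 new -> 22 infected
Step 6: +4 new -> 26 infected
Step 7: +1 new -> 27 infected
Step 8: +0 new -> 27 infected

Answer: 8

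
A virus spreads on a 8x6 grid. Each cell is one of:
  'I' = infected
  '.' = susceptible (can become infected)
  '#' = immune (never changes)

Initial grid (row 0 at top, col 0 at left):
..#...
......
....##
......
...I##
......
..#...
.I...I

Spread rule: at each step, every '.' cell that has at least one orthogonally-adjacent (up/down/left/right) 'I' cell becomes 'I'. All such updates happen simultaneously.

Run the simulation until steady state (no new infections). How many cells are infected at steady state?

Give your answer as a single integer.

Step 0 (initial): 3 infected
Step 1: +8 new -> 11 infected
Step 2: +12 new -> 23 infected
Step 3: +6 new -> 29 infected
Step 4: +5 new -> 34 infected
Step 5: +4 new -> 38 infected
Step 6: +3 new -> 41 infected
Step 7: +1 new -> 42 infected
Step 8: +0 new -> 42 infected

Answer: 42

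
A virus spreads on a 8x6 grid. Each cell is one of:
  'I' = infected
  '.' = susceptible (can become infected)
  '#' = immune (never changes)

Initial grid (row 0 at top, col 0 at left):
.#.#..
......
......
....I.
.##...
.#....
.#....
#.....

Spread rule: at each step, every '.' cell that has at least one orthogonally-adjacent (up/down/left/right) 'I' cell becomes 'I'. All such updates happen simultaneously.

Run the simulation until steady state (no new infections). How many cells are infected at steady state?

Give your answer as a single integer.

Step 0 (initial): 1 infected
Step 1: +4 new -> 5 infected
Step 2: +7 new -> 12 infected
Step 3: +8 new -> 20 infected
Step 4: +8 new -> 28 infected
Step 5: +7 new -> 35 infected
Step 6: +3 new -> 38 infected
Step 7: +3 new -> 41 infected
Step 8: +0 new -> 41 infected

Answer: 41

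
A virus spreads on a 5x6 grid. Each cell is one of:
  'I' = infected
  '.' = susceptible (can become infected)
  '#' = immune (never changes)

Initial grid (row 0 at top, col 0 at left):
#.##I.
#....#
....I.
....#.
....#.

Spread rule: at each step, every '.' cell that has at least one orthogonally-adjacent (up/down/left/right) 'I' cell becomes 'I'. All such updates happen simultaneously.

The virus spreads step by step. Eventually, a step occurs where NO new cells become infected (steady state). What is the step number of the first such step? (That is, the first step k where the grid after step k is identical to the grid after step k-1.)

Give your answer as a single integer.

Step 0 (initial): 2 infected
Step 1: +4 new -> 6 infected
Step 2: +4 new -> 10 infected
Step 3: +5 new -> 15 infected
Step 4: +4 new -> 19 infected
Step 5: +3 new -> 22 infected
Step 6: +1 new -> 23 infected
Step 7: +0 new -> 23 infected

Answer: 7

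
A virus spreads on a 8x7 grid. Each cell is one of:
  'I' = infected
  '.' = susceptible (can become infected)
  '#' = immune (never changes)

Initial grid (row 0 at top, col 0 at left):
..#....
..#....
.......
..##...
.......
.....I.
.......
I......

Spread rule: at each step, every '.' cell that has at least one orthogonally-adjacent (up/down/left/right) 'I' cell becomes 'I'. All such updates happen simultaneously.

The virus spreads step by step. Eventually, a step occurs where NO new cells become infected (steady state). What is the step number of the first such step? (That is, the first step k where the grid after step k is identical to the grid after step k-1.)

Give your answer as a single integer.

Step 0 (initial): 2 infected
Step 1: +6 new -> 8 infected
Step 2: +10 new -> 18 infected
Step 3: +12 new -> 30 infected
Step 4: +6 new -> 36 infected
Step 5: +6 new -> 42 infected
Step 6: +6 new -> 48 infected
Step 7: +3 new -> 51 infected
Step 8: +1 new -> 52 infected
Step 9: +0 new -> 52 infected

Answer: 9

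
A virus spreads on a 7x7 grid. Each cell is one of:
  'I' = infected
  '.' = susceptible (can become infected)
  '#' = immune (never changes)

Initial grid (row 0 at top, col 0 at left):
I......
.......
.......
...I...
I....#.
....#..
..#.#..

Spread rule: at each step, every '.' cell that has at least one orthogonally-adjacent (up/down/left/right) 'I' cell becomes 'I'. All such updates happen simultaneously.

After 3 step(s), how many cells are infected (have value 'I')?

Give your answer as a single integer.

Answer: 34

Derivation:
Step 0 (initial): 3 infected
Step 1: +9 new -> 12 infected
Step 2: +13 new -> 25 infected
Step 3: +9 new -> 34 infected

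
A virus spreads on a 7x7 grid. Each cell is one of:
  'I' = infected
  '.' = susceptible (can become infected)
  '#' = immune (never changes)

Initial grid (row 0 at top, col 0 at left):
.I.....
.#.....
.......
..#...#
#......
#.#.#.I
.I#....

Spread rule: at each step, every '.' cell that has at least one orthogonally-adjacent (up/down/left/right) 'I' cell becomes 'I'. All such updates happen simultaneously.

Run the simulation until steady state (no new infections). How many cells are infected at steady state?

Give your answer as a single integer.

Answer: 41

Derivation:
Step 0 (initial): 3 infected
Step 1: +7 new -> 10 infected
Step 2: +6 new -> 16 infected
Step 3: +9 new -> 25 infected
Step 4: +9 new -> 34 infected
Step 5: +6 new -> 40 infected
Step 6: +1 new -> 41 infected
Step 7: +0 new -> 41 infected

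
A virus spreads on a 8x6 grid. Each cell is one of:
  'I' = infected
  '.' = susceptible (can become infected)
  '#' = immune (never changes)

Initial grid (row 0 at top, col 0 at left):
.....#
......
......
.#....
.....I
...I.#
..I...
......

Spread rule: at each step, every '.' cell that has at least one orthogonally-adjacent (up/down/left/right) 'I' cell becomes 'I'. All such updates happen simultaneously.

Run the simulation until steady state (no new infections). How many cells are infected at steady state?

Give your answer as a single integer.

Step 0 (initial): 3 infected
Step 1: +8 new -> 11 infected
Step 2: +9 new -> 20 infected
Step 3: +9 new -> 29 infected
Step 4: +5 new -> 34 infected
Step 5: +5 new -> 39 infected
Step 6: +3 new -> 42 infected
Step 7: +2 new -> 44 infected
Step 8: +1 new -> 45 infected
Step 9: +0 new -> 45 infected

Answer: 45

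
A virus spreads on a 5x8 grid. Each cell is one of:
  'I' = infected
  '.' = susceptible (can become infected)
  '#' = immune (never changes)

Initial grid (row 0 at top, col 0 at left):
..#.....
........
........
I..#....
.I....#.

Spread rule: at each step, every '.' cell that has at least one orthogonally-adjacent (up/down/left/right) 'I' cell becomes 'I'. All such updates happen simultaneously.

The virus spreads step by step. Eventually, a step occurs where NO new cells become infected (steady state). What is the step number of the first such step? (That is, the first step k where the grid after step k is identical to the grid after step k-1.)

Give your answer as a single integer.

Answer: 11

Derivation:
Step 0 (initial): 2 infected
Step 1: +4 new -> 6 infected
Step 2: +4 new -> 10 infected
Step 3: +4 new -> 14 infected
Step 4: +5 new -> 19 infected
Step 5: +3 new -> 22 infected
Step 6: +4 new -> 26 infected
Step 7: +4 new -> 30 infected
Step 8: +4 new -> 34 infected
Step 9: +2 new -> 36 infected
Step 10: +1 new -> 37 infected
Step 11: +0 new -> 37 infected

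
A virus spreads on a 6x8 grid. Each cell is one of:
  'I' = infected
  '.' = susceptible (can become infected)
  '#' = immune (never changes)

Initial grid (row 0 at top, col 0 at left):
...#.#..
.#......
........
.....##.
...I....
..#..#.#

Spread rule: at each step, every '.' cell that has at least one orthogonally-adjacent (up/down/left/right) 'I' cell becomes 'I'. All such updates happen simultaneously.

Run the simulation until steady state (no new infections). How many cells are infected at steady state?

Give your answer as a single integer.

Step 0 (initial): 1 infected
Step 1: +4 new -> 5 infected
Step 2: +6 new -> 11 infected
Step 3: +7 new -> 18 infected
Step 4: +8 new -> 26 infected
Step 5: +6 new -> 32 infected
Step 6: +4 new -> 36 infected
Step 7: +3 new -> 39 infected
Step 8: +1 new -> 40 infected
Step 9: +0 new -> 40 infected

Answer: 40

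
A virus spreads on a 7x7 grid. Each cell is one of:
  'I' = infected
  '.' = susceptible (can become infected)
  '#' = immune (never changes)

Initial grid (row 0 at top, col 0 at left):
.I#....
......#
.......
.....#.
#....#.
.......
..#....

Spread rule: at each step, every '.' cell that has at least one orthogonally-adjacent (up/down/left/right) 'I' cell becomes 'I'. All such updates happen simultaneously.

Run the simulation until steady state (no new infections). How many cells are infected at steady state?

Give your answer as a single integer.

Answer: 43

Derivation:
Step 0 (initial): 1 infected
Step 1: +2 new -> 3 infected
Step 2: +3 new -> 6 infected
Step 3: +4 new -> 10 infected
Step 4: +6 new -> 16 infected
Step 5: +6 new -> 22 infected
Step 6: +7 new -> 29 infected
Step 7: +5 new -> 34 infected
Step 8: +3 new -> 37 infected
Step 9: +3 new -> 40 infected
Step 10: +2 new -> 42 infected
Step 11: +1 new -> 43 infected
Step 12: +0 new -> 43 infected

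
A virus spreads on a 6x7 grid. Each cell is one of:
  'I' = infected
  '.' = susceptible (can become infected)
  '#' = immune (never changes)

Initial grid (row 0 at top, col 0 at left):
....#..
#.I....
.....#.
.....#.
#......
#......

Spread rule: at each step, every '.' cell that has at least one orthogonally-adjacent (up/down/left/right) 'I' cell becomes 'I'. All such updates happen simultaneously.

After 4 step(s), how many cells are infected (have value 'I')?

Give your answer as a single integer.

Answer: 25

Derivation:
Step 0 (initial): 1 infected
Step 1: +4 new -> 5 infected
Step 2: +6 new -> 11 infected
Step 3: +7 new -> 18 infected
Step 4: +7 new -> 25 infected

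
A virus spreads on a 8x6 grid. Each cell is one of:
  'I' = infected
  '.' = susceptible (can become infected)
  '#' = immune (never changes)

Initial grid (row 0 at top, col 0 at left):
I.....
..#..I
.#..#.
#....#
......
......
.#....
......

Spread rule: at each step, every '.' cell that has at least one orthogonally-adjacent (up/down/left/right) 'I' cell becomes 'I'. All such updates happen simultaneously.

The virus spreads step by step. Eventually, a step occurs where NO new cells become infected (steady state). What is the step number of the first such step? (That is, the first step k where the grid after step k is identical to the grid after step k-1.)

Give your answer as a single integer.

Step 0 (initial): 2 infected
Step 1: +5 new -> 7 infected
Step 2: +5 new -> 12 infected
Step 3: +2 new -> 14 infected
Step 4: +2 new -> 16 infected
Step 5: +3 new -> 19 infected
Step 6: +4 new -> 23 infected
Step 7: +5 new -> 28 infected
Step 8: +6 new -> 34 infected
Step 9: +4 new -> 38 infected
Step 10: +3 new -> 41 infected
Step 11: +1 new -> 42 infected
Step 12: +0 new -> 42 infected

Answer: 12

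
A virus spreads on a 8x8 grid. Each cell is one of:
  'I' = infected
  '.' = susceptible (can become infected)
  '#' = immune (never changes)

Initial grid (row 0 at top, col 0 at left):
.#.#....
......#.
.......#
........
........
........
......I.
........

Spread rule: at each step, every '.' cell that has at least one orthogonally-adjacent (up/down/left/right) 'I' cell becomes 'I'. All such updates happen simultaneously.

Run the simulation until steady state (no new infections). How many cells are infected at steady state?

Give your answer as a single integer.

Step 0 (initial): 1 infected
Step 1: +4 new -> 5 infected
Step 2: +6 new -> 11 infected
Step 3: +6 new -> 17 infected
Step 4: +7 new -> 24 infected
Step 5: +6 new -> 30 infected
Step 6: +7 new -> 37 infected
Step 7: +7 new -> 44 infected
Step 8: +6 new -> 50 infected
Step 9: +4 new -> 54 infected
Step 10: +4 new -> 58 infected
Step 11: +1 new -> 59 infected
Step 12: +1 new -> 60 infected
Step 13: +0 new -> 60 infected

Answer: 60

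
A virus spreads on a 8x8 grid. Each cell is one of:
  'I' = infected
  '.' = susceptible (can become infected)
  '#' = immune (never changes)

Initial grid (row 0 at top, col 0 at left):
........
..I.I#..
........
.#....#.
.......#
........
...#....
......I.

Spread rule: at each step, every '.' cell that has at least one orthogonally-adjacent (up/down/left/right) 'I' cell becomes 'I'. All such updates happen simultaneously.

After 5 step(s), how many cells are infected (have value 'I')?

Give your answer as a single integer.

Step 0 (initial): 3 infected
Step 1: +9 new -> 12 infected
Step 2: +13 new -> 25 infected
Step 3: +13 new -> 38 infected
Step 4: +10 new -> 48 infected
Step 5: +7 new -> 55 infected

Answer: 55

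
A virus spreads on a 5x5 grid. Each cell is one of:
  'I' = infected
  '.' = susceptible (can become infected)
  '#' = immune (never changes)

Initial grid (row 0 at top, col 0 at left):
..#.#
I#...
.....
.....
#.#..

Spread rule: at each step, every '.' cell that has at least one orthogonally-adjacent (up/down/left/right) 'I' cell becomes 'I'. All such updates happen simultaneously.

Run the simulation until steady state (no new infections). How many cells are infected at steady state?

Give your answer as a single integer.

Step 0 (initial): 1 infected
Step 1: +2 new -> 3 infected
Step 2: +3 new -> 6 infected
Step 3: +2 new -> 8 infected
Step 4: +4 new -> 12 infected
Step 5: +3 new -> 15 infected
Step 6: +4 new -> 19 infected
Step 7: +1 new -> 20 infected
Step 8: +0 new -> 20 infected

Answer: 20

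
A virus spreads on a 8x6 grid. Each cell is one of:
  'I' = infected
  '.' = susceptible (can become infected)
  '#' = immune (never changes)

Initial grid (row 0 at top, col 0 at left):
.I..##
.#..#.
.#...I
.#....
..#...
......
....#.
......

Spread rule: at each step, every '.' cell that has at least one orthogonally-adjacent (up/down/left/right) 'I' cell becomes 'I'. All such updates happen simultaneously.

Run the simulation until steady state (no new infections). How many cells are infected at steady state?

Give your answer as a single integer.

Step 0 (initial): 2 infected
Step 1: +5 new -> 7 infected
Step 2: +6 new -> 13 infected
Step 3: +6 new -> 19 infected
Step 4: +5 new -> 24 infected
Step 5: +3 new -> 27 infected
Step 6: +5 new -> 32 infected
Step 7: +4 new -> 36 infected
Step 8: +3 new -> 39 infected
Step 9: +1 new -> 40 infected
Step 10: +0 new -> 40 infected

Answer: 40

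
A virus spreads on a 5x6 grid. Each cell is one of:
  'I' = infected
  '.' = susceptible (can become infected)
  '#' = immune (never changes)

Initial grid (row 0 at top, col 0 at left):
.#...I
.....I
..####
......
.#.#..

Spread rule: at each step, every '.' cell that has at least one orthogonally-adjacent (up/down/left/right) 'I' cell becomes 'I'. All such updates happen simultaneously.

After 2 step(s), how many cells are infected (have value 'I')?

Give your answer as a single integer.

Step 0 (initial): 2 infected
Step 1: +2 new -> 4 infected
Step 2: +2 new -> 6 infected

Answer: 6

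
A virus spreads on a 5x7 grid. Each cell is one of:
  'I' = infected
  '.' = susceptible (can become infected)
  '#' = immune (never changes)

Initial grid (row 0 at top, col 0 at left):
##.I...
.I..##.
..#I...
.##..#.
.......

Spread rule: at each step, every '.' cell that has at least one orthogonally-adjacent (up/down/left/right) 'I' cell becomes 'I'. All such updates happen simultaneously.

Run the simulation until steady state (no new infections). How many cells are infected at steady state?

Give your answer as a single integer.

Step 0 (initial): 3 infected
Step 1: +8 new -> 11 infected
Step 2: +5 new -> 16 infected
Step 3: +5 new -> 21 infected
Step 4: +5 new -> 26 infected
Step 5: +1 new -> 27 infected
Step 6: +0 new -> 27 infected

Answer: 27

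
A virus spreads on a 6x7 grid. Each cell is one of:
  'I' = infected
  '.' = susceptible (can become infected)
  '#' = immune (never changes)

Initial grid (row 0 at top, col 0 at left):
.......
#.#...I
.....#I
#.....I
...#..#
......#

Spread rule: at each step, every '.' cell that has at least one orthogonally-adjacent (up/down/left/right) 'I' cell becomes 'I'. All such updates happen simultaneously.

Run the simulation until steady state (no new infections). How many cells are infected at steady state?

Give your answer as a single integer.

Step 0 (initial): 3 infected
Step 1: +3 new -> 6 infected
Step 2: +4 new -> 10 infected
Step 3: +6 new -> 16 infected
Step 4: +4 new -> 20 infected
Step 5: +5 new -> 25 infected
Step 6: +4 new -> 29 infected
Step 7: +5 new -> 34 infected
Step 8: +1 new -> 35 infected
Step 9: +0 new -> 35 infected

Answer: 35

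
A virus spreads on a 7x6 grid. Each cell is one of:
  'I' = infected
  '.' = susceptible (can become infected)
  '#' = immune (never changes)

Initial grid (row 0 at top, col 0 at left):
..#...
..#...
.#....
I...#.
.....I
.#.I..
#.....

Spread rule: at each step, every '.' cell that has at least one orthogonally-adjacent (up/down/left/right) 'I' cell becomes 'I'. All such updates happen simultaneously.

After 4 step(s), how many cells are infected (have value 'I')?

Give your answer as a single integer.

Answer: 34

Derivation:
Step 0 (initial): 3 infected
Step 1: +10 new -> 13 infected
Step 2: +10 new -> 23 infected
Step 3: +7 new -> 30 infected
Step 4: +4 new -> 34 infected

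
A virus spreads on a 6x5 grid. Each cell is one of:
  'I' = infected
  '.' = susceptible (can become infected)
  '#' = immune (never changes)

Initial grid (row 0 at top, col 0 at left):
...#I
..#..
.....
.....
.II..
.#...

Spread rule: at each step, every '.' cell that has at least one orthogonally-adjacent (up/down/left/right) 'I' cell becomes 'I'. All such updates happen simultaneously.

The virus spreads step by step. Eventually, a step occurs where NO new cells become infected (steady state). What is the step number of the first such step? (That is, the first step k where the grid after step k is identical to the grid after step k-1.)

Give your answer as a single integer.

Answer: 6

Derivation:
Step 0 (initial): 3 infected
Step 1: +6 new -> 9 infected
Step 2: +9 new -> 18 infected
Step 3: +5 new -> 23 infected
Step 4: +2 new -> 25 infected
Step 5: +2 new -> 27 infected
Step 6: +0 new -> 27 infected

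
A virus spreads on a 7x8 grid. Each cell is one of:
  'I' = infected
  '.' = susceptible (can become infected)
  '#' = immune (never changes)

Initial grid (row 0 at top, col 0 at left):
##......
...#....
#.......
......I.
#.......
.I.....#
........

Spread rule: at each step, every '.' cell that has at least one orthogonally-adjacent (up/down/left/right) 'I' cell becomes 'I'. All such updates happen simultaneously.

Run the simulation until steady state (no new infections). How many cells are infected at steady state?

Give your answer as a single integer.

Answer: 50

Derivation:
Step 0 (initial): 2 infected
Step 1: +8 new -> 10 infected
Step 2: +12 new -> 22 infected
Step 3: +14 new -> 36 infected
Step 4: +9 new -> 45 infected
Step 5: +3 new -> 48 infected
Step 6: +2 new -> 50 infected
Step 7: +0 new -> 50 infected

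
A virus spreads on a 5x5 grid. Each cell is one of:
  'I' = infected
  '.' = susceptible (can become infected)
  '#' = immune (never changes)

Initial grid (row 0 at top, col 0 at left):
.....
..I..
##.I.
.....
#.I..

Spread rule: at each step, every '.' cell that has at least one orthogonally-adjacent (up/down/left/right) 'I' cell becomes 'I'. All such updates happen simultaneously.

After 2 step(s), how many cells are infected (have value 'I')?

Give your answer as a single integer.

Answer: 19

Derivation:
Step 0 (initial): 3 infected
Step 1: +9 new -> 12 infected
Step 2: +7 new -> 19 infected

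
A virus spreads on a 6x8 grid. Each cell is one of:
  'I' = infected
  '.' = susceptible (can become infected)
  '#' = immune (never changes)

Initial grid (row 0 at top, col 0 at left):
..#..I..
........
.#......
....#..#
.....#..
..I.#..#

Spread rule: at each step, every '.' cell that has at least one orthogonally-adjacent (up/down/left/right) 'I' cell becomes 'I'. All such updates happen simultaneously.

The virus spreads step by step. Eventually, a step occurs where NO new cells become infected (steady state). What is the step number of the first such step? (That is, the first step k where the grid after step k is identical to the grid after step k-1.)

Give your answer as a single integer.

Step 0 (initial): 2 infected
Step 1: +6 new -> 8 infected
Step 2: +9 new -> 17 infected
Step 3: +10 new -> 27 infected
Step 4: +5 new -> 32 infected
Step 5: +3 new -> 35 infected
Step 6: +4 new -> 39 infected
Step 7: +2 new -> 41 infected
Step 8: +0 new -> 41 infected

Answer: 8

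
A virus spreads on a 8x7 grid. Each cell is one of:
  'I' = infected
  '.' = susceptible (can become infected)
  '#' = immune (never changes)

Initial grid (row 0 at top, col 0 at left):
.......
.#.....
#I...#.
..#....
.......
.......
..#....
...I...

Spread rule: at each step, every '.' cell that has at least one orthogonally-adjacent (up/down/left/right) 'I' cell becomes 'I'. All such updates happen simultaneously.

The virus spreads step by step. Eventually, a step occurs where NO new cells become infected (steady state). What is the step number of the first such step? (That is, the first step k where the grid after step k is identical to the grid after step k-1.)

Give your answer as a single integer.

Answer: 8

Derivation:
Step 0 (initial): 2 infected
Step 1: +5 new -> 7 infected
Step 2: +8 new -> 15 infected
Step 3: +14 new -> 29 infected
Step 4: +9 new -> 38 infected
Step 5: +6 new -> 44 infected
Step 6: +5 new -> 49 infected
Step 7: +2 new -> 51 infected
Step 8: +0 new -> 51 infected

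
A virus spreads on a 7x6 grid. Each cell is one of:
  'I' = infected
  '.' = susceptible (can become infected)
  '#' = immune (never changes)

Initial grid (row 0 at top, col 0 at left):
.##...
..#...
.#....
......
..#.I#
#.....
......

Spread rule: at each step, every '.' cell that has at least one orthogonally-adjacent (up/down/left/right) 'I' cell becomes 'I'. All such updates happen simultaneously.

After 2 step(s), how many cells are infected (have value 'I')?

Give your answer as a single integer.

Answer: 10

Derivation:
Step 0 (initial): 1 infected
Step 1: +3 new -> 4 infected
Step 2: +6 new -> 10 infected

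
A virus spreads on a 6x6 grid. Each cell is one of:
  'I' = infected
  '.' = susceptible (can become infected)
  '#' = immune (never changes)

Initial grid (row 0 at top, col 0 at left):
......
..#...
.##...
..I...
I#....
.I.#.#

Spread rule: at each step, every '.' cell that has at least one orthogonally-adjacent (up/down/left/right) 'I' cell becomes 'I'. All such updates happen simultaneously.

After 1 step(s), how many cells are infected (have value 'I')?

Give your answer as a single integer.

Step 0 (initial): 3 infected
Step 1: +6 new -> 9 infected

Answer: 9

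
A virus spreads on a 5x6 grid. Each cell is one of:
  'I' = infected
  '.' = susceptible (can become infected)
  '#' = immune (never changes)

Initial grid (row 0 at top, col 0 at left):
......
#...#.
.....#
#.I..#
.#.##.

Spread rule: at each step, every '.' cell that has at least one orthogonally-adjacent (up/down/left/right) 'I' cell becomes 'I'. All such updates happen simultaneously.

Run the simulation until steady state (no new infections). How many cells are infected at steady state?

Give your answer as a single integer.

Answer: 20

Derivation:
Step 0 (initial): 1 infected
Step 1: +4 new -> 5 infected
Step 2: +4 new -> 9 infected
Step 3: +5 new -> 14 infected
Step 4: +2 new -> 16 infected
Step 5: +2 new -> 18 infected
Step 6: +1 new -> 19 infected
Step 7: +1 new -> 20 infected
Step 8: +0 new -> 20 infected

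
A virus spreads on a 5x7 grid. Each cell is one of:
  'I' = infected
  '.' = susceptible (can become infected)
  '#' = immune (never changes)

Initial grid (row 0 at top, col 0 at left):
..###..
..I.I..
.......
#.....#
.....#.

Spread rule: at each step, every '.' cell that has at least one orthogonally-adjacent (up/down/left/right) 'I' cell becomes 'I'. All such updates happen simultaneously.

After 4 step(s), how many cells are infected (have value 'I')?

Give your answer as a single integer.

Step 0 (initial): 2 infected
Step 1: +5 new -> 7 infected
Step 2: +9 new -> 16 infected
Step 3: +9 new -> 25 infected
Step 4: +2 new -> 27 infected

Answer: 27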